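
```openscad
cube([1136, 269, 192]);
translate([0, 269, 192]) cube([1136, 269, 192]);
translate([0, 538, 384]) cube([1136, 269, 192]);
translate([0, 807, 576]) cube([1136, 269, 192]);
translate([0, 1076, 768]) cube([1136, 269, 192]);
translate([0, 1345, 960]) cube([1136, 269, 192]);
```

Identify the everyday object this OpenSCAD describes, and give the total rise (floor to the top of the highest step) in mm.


A staircase. The total rise is 1152 mm.

6 identical blocks, each offset up and back from the previous — a staircase. Each step is 192 mm tall and there are 6 of them, so the total rise is 6 × 192 = 1152 mm.


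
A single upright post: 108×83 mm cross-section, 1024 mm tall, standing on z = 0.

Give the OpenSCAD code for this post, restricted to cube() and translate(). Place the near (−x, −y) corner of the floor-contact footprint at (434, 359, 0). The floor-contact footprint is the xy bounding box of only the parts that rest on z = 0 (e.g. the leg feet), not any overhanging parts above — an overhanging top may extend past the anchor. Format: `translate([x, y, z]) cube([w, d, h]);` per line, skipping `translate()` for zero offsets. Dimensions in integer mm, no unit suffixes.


translate([434, 359, 0]) cube([108, 83, 1024]);


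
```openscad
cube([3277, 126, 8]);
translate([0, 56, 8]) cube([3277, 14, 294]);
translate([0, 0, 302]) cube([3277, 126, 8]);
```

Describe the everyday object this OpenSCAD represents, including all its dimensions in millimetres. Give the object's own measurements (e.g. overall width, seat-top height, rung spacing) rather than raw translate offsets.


An I-beam lying along x, 3277 mm long. Overall section height 310 mm. Two flanges 126 mm wide (y) and 8 mm thick, one on the floor and one at the top; a web 14 mm thick runs between them, centred on the flange width.


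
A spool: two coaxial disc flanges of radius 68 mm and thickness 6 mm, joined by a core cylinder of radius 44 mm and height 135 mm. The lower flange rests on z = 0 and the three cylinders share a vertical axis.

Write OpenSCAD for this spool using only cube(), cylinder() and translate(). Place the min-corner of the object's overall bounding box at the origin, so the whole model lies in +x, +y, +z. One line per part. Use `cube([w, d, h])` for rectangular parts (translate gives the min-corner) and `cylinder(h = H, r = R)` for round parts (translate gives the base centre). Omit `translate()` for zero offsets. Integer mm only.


translate([68, 68, 0]) cylinder(h = 6, r = 68);
translate([68, 68, 6]) cylinder(h = 135, r = 44);
translate([68, 68, 141]) cylinder(h = 6, r = 68);


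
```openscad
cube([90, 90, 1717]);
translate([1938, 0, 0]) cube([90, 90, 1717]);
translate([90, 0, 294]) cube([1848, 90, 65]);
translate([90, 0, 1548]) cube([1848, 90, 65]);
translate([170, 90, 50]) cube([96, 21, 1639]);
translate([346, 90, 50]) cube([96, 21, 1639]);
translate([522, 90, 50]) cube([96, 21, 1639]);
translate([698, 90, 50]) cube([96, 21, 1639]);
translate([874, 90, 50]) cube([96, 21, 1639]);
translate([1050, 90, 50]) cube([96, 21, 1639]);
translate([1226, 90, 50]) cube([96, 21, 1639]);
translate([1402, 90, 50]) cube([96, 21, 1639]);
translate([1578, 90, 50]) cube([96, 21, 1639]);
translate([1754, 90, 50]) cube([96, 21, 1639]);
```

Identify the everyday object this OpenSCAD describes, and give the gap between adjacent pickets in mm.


A fence section. The picket gap is 80 mm.

Two posts, two rails, 10 pickets — a fence section. Span 1848 mm holds 10 pickets of 96 mm with 11 equal gaps: ⌊(1848 − 10·96) / 11⌋ = 80 mm.


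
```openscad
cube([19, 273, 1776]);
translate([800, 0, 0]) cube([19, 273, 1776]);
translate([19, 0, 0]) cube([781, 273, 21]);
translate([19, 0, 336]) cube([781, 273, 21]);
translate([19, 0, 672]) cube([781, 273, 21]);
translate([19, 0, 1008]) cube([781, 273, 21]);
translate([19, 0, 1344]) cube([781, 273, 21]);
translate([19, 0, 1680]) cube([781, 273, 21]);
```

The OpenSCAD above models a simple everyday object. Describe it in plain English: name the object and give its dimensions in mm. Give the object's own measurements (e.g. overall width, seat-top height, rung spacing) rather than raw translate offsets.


An open bookshelf. Two side panels, each 19 mm thick, 273 mm deep and 1776 mm tall, stand 819 mm apart (outside-to-outside). Between them sit 6 shelves, each 21 mm thick and 273 mm deep, spanning the full gap between the sides. The bottom shelf rests on the floor (its underside at z = 0) and the clear gap between one shelf's top and the next shelf's underside is 315 mm.


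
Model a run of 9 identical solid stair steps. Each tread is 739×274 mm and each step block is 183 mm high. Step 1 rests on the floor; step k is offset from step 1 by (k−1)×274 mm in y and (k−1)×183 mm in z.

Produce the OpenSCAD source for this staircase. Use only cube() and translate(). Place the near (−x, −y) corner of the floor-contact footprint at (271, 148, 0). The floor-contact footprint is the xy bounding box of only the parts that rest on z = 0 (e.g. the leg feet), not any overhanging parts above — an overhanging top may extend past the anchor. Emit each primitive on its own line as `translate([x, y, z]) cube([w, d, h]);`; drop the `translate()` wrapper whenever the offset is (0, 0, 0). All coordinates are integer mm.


translate([271, 148, 0]) cube([739, 274, 183]);
translate([271, 422, 183]) cube([739, 274, 183]);
translate([271, 696, 366]) cube([739, 274, 183]);
translate([271, 970, 549]) cube([739, 274, 183]);
translate([271, 1244, 732]) cube([739, 274, 183]);
translate([271, 1518, 915]) cube([739, 274, 183]);
translate([271, 1792, 1098]) cube([739, 274, 183]);
translate([271, 2066, 1281]) cube([739, 274, 183]);
translate([271, 2340, 1464]) cube([739, 274, 183]);


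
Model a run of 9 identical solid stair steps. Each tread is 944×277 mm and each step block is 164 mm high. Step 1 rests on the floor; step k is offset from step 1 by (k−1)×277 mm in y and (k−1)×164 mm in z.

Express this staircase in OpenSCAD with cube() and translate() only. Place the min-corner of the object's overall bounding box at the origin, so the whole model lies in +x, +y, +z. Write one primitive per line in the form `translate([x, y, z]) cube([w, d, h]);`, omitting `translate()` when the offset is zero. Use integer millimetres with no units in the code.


cube([944, 277, 164]);
translate([0, 277, 164]) cube([944, 277, 164]);
translate([0, 554, 328]) cube([944, 277, 164]);
translate([0, 831, 492]) cube([944, 277, 164]);
translate([0, 1108, 656]) cube([944, 277, 164]);
translate([0, 1385, 820]) cube([944, 277, 164]);
translate([0, 1662, 984]) cube([944, 277, 164]);
translate([0, 1939, 1148]) cube([944, 277, 164]);
translate([0, 2216, 1312]) cube([944, 277, 164]);


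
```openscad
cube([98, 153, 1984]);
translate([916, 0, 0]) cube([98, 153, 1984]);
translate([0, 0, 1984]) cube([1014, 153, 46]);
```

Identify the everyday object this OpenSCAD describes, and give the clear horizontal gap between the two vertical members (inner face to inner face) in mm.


A door frame. The clear opening width is 818 mm.

Two 1984 mm tall posts with a header on top — a door frame. The left jamb is 98 mm wide at x = 0; the right jamb starts at x = 916. The clear opening is 916 − 98 = 818 mm.


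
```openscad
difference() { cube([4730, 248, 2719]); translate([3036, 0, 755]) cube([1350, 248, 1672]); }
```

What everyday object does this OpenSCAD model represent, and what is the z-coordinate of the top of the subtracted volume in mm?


A wall with a window opening. The window head height is 2427 mm.

A wall with a rectangular opening subtracted — a window. Sill at z = 755, opening 1672 mm tall, so the head is at 755 + 1672 = 2427 mm.


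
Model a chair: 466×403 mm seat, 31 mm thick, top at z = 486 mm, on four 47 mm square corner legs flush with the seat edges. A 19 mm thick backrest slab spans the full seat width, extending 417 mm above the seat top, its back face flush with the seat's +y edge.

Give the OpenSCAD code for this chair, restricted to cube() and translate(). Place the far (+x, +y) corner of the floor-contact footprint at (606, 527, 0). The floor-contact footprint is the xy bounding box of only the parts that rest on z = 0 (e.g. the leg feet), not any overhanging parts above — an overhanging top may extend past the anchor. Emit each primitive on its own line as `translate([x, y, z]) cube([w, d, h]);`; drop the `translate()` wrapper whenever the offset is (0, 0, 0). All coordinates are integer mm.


translate([140, 124, 455]) cube([466, 403, 31]);
translate([140, 124, 0]) cube([47, 47, 455]);
translate([559, 124, 0]) cube([47, 47, 455]);
translate([140, 480, 0]) cube([47, 47, 455]);
translate([559, 480, 0]) cube([47, 47, 455]);
translate([140, 508, 486]) cube([466, 19, 417]);


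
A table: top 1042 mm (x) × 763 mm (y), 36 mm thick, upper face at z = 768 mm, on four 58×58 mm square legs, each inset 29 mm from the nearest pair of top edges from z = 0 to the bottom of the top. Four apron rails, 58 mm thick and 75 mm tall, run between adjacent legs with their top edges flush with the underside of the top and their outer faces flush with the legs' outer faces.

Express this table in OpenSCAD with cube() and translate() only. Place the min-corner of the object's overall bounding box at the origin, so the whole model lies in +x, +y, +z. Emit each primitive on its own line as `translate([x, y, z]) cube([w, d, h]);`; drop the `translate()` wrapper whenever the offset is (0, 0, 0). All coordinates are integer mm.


// leg_h = 768 - 36 = 732
// apron z = 732 - 75 = 657
translate([0, 0, 732]) cube([1042, 763, 36]);
translate([29, 29, 0]) cube([58, 58, 732]);
translate([955, 29, 0]) cube([58, 58, 732]);
translate([29, 676, 0]) cube([58, 58, 732]);
translate([955, 676, 0]) cube([58, 58, 732]);
translate([87, 29, 657]) cube([868, 58, 75]);
translate([87, 676, 657]) cube([868, 58, 75]);
translate([29, 87, 657]) cube([58, 589, 75]);
translate([955, 87, 657]) cube([58, 589, 75]);


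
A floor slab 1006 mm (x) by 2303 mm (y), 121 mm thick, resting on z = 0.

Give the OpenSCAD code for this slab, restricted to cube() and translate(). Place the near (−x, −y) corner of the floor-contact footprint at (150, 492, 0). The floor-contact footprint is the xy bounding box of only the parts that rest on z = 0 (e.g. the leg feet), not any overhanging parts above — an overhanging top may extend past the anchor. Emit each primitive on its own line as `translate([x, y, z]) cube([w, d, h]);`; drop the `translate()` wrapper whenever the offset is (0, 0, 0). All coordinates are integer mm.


translate([150, 492, 0]) cube([1006, 2303, 121]);


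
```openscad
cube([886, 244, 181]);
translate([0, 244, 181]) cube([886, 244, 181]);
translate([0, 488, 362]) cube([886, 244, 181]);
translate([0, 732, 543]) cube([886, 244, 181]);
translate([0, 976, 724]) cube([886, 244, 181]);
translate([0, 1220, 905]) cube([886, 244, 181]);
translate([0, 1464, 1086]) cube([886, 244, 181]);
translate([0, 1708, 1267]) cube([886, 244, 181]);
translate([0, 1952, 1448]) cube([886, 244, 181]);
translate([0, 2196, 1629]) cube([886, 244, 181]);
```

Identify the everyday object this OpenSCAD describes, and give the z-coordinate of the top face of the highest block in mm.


A staircase. The total rise is 1810 mm.

10 identical blocks, each offset up and back from the previous — a staircase. Each step is 181 mm tall and there are 10 of them, so the total rise is 10 × 181 = 1810 mm.


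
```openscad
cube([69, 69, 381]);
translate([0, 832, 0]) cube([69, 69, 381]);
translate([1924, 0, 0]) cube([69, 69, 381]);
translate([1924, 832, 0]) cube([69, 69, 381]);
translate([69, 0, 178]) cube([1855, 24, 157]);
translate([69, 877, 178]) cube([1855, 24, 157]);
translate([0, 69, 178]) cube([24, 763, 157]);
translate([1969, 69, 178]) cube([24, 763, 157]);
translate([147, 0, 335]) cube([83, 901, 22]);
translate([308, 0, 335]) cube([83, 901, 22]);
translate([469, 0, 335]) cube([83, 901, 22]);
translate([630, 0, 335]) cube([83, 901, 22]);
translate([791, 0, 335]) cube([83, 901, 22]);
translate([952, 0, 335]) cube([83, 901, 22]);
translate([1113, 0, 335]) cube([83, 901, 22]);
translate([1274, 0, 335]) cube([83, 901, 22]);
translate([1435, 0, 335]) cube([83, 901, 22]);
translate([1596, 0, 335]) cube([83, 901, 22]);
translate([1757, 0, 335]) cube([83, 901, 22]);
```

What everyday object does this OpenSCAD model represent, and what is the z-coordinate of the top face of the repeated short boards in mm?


A bed frame. The slat-top height is 357 mm.

Four posts, four rails, and a row of slats — a bed frame. Slats sit on the rails at z = 178 + 157 = 335; with slat thickness 22, the top is 357 mm.


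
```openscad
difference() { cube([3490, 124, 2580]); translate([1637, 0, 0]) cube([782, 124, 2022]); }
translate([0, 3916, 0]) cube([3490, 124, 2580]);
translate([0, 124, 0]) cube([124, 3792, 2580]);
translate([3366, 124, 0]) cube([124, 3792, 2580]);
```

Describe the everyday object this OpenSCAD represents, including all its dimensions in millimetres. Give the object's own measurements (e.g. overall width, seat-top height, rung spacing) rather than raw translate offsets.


A single room: four walls, each 2580 mm tall and 124 mm thick, enclosing an outside footprint 3490×4040 mm (x × y), no floor or roof. The front and back walls (−y and +y sides) run the full x-width; the side walls fit between their inner faces. A door opening 782 mm wide and 2022 mm tall is cut through the front wall from the floor up, its −x edge 1637 mm from the wall's −x end.


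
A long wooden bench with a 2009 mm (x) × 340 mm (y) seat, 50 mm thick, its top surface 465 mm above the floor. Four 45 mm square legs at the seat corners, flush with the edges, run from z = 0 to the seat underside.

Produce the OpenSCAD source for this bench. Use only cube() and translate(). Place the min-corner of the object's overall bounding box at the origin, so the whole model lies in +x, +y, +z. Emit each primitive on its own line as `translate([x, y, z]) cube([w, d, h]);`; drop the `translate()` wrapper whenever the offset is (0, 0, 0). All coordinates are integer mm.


translate([0, 0, 415]) cube([2009, 340, 50]);
cube([45, 45, 415]);
translate([0, 295, 0]) cube([45, 45, 415]);
translate([1964, 0, 0]) cube([45, 45, 415]);
translate([1964, 295, 0]) cube([45, 45, 415]);


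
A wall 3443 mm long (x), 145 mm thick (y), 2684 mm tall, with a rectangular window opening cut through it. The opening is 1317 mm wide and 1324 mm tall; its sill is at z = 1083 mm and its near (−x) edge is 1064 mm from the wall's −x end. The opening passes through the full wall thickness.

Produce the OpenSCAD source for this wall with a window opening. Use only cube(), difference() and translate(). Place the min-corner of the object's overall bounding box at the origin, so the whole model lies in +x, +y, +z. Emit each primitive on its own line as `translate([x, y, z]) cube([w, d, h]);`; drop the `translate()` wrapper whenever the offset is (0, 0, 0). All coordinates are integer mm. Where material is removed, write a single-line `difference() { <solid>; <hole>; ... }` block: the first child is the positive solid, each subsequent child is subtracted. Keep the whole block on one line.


difference() { cube([3443, 145, 2684]); translate([1064, 0, 1083]) cube([1317, 145, 1324]); }


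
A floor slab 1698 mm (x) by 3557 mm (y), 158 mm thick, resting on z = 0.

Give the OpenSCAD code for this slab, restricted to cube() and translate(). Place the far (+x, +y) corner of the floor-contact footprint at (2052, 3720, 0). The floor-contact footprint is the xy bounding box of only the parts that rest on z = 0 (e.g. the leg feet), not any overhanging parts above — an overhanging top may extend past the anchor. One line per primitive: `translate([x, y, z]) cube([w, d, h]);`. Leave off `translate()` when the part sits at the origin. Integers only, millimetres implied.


translate([354, 163, 0]) cube([1698, 3557, 158]);


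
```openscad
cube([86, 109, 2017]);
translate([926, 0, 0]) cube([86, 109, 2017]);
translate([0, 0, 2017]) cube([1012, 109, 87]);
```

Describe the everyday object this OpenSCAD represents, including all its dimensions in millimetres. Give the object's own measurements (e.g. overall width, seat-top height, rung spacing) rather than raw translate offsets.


A door frame. The clear opening is 840 mm wide and 2017 mm high. Two 86 mm wide jambs, 109 mm deep, stand either side of the opening from the floor to the top of the opening. A 87 mm thick head sits across the top of both jambs, spanning the full outside width of the frame.


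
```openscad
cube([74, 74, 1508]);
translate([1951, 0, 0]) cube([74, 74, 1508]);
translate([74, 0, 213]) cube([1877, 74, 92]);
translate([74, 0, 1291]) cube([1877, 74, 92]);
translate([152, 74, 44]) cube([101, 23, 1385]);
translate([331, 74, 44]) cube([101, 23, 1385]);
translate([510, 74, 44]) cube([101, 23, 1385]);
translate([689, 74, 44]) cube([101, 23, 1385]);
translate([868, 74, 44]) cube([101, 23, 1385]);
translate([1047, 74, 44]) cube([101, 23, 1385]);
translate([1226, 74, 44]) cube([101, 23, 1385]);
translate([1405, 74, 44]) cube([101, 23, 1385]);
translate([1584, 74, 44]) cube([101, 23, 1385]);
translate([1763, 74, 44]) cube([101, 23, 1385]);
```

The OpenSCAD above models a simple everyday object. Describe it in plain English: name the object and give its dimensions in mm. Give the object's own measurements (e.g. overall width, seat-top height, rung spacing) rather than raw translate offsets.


A fence section. Two 74×74 mm posts, 1508 mm tall, stand on the floor with a clear span of 1877 mm between their inner faces. Two horizontal rails of 74×92 mm section span the gap between the posts with their undersides at z = 213 mm and z = 1291 mm, flush with the posts' −y face. 10 pickets, each 101 mm wide, 23 mm thick and 1385 mm tall, are fixed to the +y face of the rails with their bottoms at z = 44 mm, spaced across the span with a 78 mm gap after the −x post and between neighbouring pickets, with 87 mm left before the +x post.


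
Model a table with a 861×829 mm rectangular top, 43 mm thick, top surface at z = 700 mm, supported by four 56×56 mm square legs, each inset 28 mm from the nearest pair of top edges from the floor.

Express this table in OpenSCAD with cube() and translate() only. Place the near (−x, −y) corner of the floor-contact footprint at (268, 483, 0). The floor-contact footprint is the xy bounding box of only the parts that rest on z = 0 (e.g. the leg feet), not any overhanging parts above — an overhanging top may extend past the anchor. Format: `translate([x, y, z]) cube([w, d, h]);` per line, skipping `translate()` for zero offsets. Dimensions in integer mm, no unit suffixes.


translate([240, 455, 657]) cube([861, 829, 43]);
translate([268, 483, 0]) cube([56, 56, 657]);
translate([1017, 483, 0]) cube([56, 56, 657]);
translate([268, 1200, 0]) cube([56, 56, 657]);
translate([1017, 1200, 0]) cube([56, 56, 657]);


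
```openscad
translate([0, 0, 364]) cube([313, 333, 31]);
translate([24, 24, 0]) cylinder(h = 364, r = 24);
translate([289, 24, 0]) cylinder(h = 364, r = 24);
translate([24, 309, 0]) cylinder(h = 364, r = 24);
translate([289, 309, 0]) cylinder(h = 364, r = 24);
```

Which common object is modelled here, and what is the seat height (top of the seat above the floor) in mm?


A stool. The seat height is 395 mm.

A 313×333×31 slab at z = 364 on four corner cylinders — a stool. The seat top is 364 + 31 = 395 mm.


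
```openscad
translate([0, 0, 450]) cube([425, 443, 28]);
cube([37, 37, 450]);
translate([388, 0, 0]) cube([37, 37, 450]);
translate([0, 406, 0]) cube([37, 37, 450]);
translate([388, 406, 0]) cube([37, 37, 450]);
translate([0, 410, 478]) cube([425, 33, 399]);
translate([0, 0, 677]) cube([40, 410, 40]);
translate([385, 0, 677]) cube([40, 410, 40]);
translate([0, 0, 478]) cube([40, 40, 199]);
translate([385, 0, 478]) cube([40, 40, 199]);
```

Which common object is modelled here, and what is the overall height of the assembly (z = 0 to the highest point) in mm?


A chair. The overall height is 877 mm.

A slab on four corner posts with a tall panel at the back — a chair. The seat slab sits at z = 450 with thickness 28, and the 399 mm backrest starts at the seat top, so the overall height is 450 + 28 + 399 = 877 mm.


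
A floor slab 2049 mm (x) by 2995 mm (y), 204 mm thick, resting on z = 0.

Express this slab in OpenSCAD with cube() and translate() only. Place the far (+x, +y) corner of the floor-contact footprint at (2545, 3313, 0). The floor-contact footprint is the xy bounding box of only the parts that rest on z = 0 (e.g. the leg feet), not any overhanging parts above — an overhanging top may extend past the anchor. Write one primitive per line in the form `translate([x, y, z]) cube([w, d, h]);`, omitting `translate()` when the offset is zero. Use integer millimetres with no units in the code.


translate([496, 318, 0]) cube([2049, 2995, 204]);


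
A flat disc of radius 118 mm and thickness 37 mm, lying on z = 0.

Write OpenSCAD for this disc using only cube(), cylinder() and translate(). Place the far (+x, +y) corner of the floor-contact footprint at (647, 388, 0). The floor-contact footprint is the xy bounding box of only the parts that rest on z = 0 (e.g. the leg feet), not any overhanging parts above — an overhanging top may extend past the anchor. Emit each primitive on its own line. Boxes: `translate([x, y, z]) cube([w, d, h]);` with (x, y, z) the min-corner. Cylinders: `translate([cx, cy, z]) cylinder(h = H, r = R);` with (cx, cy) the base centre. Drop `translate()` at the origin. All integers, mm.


translate([529, 270, 0]) cylinder(h = 37, r = 118);


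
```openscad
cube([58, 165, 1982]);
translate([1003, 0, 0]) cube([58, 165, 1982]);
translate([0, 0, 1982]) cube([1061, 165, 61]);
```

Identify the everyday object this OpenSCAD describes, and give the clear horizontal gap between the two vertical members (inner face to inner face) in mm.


A door frame. The clear opening width is 945 mm.

Two 1982 mm tall posts with a header on top — a door frame. The left jamb is 58 mm wide at x = 0; the right jamb starts at x = 1003. The clear opening is 1003 − 58 = 945 mm.


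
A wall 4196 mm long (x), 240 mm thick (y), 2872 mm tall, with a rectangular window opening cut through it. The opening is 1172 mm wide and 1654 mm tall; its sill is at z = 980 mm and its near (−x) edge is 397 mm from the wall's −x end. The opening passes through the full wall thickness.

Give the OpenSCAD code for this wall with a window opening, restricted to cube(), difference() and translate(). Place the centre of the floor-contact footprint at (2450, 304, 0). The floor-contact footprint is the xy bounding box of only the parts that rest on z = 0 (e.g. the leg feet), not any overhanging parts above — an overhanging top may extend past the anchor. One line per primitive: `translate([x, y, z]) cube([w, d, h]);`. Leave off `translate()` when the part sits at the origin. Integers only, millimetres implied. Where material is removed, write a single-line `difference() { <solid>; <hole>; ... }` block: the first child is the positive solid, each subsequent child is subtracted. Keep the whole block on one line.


difference() { translate([352, 184, 0]) cube([4196, 240, 2872]); translate([749, 184, 980]) cube([1172, 240, 1654]); }


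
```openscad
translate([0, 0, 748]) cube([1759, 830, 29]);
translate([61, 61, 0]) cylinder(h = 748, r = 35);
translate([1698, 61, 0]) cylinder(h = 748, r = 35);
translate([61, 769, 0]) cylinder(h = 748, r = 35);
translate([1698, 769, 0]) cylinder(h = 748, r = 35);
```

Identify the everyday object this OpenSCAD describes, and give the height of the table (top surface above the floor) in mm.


A table. The table height is 777 mm.

A 1759×830×29 slab sits at z = 748 on four Ø70 mm round legs — a table. The top surface is at 748 + 29 = 777 mm.


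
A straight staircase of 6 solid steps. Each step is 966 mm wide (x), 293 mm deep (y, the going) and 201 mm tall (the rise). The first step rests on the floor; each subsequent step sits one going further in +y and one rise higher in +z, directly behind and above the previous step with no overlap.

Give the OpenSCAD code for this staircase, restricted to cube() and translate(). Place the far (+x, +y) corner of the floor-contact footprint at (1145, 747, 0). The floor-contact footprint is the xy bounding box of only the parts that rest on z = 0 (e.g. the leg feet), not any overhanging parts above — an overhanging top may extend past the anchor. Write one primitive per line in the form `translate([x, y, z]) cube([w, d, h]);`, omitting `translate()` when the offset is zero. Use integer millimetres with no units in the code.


translate([179, 454, 0]) cube([966, 293, 201]);
translate([179, 747, 201]) cube([966, 293, 201]);
translate([179, 1040, 402]) cube([966, 293, 201]);
translate([179, 1333, 603]) cube([966, 293, 201]);
translate([179, 1626, 804]) cube([966, 293, 201]);
translate([179, 1919, 1005]) cube([966, 293, 201]);


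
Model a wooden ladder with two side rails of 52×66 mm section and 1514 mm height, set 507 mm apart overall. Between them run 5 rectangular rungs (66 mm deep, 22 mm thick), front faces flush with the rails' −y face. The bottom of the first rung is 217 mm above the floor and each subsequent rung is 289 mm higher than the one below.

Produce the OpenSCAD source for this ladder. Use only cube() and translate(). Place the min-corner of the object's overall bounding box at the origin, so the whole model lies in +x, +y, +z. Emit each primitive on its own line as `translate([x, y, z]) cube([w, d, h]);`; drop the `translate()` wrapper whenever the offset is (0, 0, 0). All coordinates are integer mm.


cube([52, 66, 1514]);
translate([455, 0, 0]) cube([52, 66, 1514]);
translate([52, 0, 217]) cube([403, 66, 22]);
translate([52, 0, 506]) cube([403, 66, 22]);
translate([52, 0, 795]) cube([403, 66, 22]);
translate([52, 0, 1084]) cube([403, 66, 22]);
translate([52, 0, 1373]) cube([403, 66, 22]);


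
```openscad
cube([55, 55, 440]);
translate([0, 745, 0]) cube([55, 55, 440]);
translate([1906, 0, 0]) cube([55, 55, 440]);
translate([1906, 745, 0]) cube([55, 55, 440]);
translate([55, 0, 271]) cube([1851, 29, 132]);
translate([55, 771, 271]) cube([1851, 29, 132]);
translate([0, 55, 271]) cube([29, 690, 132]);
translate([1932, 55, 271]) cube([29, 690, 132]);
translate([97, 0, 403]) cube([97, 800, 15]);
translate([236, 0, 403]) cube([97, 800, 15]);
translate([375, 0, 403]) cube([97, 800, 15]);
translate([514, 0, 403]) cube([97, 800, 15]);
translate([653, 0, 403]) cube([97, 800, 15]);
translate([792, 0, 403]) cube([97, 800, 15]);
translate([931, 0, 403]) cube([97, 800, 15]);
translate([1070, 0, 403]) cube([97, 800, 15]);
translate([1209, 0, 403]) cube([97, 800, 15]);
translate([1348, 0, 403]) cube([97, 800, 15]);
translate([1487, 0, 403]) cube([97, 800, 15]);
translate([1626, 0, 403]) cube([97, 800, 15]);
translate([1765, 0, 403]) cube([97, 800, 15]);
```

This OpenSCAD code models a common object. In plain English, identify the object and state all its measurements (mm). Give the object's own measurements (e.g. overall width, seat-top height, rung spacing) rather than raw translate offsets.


A bed frame 1961 mm long (x) by 800 mm wide (y). Four 55×55 mm corner posts, 440 mm tall, at the corners of the footprint. Four rails of 29 mm thickness and 132 mm height run between adjacent posts with their undersides at z = 271 mm, their outer faces flush with the outside of the frame (the two x-running rails run between the posts' inner faces; the two y-running rails run between the posts' inner faces). 13 slats, each 97 mm wide (x) and 15 mm thick, lie across the top of the two x-running rails, running the full 800 mm width of the frame in y; along x they sit between the end posts with a 42 mm gap after the −x posts and between neighbouring slats, leaving 44 mm before the +x posts.


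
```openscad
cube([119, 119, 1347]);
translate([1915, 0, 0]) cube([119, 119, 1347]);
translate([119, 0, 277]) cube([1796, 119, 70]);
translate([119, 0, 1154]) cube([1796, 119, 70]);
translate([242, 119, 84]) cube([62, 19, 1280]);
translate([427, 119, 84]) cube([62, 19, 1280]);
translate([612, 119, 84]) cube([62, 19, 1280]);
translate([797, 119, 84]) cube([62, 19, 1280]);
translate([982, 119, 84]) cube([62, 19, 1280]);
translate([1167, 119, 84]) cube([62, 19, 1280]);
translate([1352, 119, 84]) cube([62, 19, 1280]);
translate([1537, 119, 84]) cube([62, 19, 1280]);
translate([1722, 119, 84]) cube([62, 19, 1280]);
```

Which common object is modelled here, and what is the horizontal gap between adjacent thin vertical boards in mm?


A fence section. The picket gap is 123 mm.

Two posts, two rails, 9 pickets — a fence section. Span 1796 mm holds 9 pickets of 62 mm with 10 equal gaps: ⌊(1796 − 9·62) / 10⌋ = 123 mm.


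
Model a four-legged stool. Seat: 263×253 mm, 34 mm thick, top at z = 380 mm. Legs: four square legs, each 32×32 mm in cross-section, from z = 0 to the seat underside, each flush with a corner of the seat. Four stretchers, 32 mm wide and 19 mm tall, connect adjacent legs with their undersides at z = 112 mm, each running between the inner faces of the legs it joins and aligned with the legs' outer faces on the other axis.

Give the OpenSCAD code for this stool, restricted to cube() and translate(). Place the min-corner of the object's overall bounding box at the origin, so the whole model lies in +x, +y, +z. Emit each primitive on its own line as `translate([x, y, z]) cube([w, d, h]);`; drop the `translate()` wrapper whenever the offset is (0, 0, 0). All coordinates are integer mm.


translate([0, 0, 346]) cube([263, 253, 34]);
cube([32, 32, 346]);
translate([231, 0, 0]) cube([32, 32, 346]);
translate([0, 221, 0]) cube([32, 32, 346]);
translate([231, 221, 0]) cube([32, 32, 346]);
translate([32, 0, 112]) cube([199, 32, 19]);
translate([32, 221, 112]) cube([199, 32, 19]);
translate([0, 32, 112]) cube([32, 189, 19]);
translate([231, 32, 112]) cube([32, 189, 19]);


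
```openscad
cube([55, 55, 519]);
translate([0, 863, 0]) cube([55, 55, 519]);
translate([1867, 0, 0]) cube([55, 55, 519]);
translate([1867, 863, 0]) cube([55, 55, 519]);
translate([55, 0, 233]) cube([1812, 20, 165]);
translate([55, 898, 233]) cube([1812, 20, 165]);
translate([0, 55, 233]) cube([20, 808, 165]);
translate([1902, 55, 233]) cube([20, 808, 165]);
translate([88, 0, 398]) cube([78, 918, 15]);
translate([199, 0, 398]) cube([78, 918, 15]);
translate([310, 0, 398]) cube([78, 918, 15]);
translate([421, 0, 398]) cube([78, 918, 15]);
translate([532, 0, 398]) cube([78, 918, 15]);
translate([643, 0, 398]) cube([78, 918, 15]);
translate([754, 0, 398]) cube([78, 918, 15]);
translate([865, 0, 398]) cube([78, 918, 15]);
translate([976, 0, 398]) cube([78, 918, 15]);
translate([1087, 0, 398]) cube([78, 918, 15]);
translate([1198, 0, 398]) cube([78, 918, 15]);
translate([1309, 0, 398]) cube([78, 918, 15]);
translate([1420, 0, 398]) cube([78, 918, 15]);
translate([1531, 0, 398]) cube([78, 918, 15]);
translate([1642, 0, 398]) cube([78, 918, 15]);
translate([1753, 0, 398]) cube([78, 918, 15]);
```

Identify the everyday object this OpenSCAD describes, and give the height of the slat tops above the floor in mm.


A bed frame. The slat-top height is 413 mm.

Four posts, four rails, and a row of slats — a bed frame. Slats sit on the rails at z = 233 + 165 = 398; with slat thickness 15, the top is 413 mm.


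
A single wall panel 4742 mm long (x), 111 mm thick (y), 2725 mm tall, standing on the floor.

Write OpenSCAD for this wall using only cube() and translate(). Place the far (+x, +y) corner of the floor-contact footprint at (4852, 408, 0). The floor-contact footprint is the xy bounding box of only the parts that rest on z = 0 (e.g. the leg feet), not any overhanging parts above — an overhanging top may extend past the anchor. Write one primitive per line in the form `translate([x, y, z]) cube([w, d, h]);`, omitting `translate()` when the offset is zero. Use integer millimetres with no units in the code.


translate([110, 297, 0]) cube([4742, 111, 2725]);


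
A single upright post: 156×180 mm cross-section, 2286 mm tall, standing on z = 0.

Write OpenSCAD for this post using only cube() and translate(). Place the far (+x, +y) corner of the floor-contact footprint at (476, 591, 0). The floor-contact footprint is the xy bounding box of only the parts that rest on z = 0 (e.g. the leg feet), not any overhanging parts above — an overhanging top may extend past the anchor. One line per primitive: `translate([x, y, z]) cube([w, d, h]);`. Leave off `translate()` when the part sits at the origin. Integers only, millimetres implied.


translate([320, 411, 0]) cube([156, 180, 2286]);


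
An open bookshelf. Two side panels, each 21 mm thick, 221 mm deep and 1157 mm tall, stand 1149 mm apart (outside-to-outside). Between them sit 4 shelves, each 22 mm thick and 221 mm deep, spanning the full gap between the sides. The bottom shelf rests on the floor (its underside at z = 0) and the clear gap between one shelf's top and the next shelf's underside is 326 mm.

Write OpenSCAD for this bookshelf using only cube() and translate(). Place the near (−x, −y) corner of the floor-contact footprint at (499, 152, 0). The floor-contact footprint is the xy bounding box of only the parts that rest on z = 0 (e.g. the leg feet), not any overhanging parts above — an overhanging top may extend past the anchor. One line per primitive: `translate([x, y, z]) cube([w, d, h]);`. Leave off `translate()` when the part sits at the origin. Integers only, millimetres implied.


translate([499, 152, 0]) cube([21, 221, 1157]);
translate([1627, 152, 0]) cube([21, 221, 1157]);
translate([520, 152, 0]) cube([1107, 221, 22]);
translate([520, 152, 348]) cube([1107, 221, 22]);
translate([520, 152, 696]) cube([1107, 221, 22]);
translate([520, 152, 1044]) cube([1107, 221, 22]);


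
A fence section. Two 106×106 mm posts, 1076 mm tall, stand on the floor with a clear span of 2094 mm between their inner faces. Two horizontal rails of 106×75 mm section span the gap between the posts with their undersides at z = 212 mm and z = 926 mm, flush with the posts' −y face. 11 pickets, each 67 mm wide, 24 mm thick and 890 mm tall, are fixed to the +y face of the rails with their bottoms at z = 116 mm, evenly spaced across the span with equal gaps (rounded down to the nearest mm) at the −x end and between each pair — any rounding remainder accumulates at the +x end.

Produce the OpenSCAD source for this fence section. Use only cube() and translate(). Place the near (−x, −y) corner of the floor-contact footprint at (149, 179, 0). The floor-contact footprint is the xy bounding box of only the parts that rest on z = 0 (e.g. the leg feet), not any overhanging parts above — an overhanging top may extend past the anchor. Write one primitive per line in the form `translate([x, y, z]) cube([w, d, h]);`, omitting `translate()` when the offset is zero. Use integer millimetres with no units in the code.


translate([149, 179, 0]) cube([106, 106, 1076]);
translate([2349, 179, 0]) cube([106, 106, 1076]);
translate([255, 179, 212]) cube([2094, 106, 75]);
translate([255, 179, 926]) cube([2094, 106, 75]);
translate([368, 285, 116]) cube([67, 24, 890]);
translate([548, 285, 116]) cube([67, 24, 890]);
translate([728, 285, 116]) cube([67, 24, 890]);
translate([908, 285, 116]) cube([67, 24, 890]);
translate([1088, 285, 116]) cube([67, 24, 890]);
translate([1268, 285, 116]) cube([67, 24, 890]);
translate([1448, 285, 116]) cube([67, 24, 890]);
translate([1628, 285, 116]) cube([67, 24, 890]);
translate([1808, 285, 116]) cube([67, 24, 890]);
translate([1988, 285, 116]) cube([67, 24, 890]);
translate([2168, 285, 116]) cube([67, 24, 890]);


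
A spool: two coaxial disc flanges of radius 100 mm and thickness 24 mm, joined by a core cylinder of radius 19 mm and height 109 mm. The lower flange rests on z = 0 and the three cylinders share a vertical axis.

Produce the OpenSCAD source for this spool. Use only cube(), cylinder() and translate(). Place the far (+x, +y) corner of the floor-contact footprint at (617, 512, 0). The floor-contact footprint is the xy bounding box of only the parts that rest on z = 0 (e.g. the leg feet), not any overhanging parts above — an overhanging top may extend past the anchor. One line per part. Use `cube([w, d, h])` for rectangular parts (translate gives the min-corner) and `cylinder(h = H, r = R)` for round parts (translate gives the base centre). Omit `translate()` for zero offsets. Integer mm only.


translate([517, 412, 0]) cylinder(h = 24, r = 100);
translate([517, 412, 24]) cylinder(h = 109, r = 19);
translate([517, 412, 133]) cylinder(h = 24, r = 100);


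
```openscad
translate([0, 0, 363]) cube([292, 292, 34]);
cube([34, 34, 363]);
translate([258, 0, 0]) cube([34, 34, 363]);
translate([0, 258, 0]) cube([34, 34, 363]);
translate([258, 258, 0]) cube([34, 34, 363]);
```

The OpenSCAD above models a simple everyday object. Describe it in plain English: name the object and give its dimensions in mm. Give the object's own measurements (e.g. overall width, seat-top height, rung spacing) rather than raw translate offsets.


A simple wooden stool: a rectangular seat 292 mm (x) by 292 mm (y), 34 mm thick, top face at z = 397 mm, on four square legs, each 34×34 mm in cross-section. The legs rest on z = 0, each flush with a corner of the seat.


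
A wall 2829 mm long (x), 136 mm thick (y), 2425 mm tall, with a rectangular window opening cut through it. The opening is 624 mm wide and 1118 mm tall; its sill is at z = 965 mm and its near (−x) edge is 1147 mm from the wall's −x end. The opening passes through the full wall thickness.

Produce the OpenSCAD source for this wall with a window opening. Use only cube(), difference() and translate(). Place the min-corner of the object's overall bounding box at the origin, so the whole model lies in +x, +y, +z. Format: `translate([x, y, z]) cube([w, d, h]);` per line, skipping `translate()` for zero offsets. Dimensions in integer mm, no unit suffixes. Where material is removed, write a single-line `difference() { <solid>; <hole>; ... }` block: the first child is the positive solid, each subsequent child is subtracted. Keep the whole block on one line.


difference() { cube([2829, 136, 2425]); translate([1147, 0, 965]) cube([624, 136, 1118]); }


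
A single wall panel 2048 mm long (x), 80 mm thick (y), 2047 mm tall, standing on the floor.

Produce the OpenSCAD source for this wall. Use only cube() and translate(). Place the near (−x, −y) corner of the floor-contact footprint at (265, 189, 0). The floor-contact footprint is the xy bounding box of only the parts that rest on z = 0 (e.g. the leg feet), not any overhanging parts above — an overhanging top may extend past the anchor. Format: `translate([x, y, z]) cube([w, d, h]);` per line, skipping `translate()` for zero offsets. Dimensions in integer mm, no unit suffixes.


translate([265, 189, 0]) cube([2048, 80, 2047]);


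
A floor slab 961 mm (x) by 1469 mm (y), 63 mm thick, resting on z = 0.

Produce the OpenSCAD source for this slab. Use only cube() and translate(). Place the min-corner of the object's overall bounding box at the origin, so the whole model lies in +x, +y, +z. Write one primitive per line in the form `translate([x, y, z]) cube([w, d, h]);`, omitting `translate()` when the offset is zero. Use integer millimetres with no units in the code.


cube([961, 1469, 63]);


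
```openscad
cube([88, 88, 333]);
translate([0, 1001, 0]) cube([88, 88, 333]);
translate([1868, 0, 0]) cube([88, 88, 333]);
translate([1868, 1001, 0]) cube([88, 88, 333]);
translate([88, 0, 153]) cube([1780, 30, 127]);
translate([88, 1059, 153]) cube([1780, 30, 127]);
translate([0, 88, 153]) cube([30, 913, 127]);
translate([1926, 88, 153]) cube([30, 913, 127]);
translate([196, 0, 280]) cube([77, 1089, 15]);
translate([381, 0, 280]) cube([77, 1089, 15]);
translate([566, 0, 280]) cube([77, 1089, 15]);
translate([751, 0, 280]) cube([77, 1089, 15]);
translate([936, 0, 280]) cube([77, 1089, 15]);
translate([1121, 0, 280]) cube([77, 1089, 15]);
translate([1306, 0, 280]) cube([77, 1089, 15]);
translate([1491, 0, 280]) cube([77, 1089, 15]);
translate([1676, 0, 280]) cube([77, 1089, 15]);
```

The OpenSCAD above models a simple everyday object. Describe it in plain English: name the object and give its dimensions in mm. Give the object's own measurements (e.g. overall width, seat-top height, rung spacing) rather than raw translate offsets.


A bed frame 1956 mm long (x) by 1089 mm wide (y). Four 88×88 mm corner posts, 333 mm tall, at the corners of the footprint. Four rails of 30 mm thickness and 127 mm height run between adjacent posts with their undersides at z = 153 mm, their outer faces flush with the outside of the frame (the two x-running rails run between the posts' inner faces; the two y-running rails run between the posts' inner faces). 9 slats, each 77 mm wide (x) and 15 mm thick, lie across the top of the two x-running rails, running the full 1089 mm width of the frame in y; along x they sit between the end posts with a 108 mm gap after the −x posts and between neighbouring slats, leaving 115 mm before the +x posts.
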